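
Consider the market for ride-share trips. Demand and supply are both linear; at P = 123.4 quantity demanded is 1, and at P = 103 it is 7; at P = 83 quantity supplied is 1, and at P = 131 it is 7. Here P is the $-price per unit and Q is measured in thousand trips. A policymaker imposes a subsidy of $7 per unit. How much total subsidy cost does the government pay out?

$36.11 thousand

Demand slope = (103 − 123.4)/(7 − 1) = −3.4, so P = 126.8 − 3.4Q.
Supply slope = (131 − 83)/(7 − 1) = 8, so P = 75 + 8Q.
Competitive equilibrium: 126.8 − 3.4Q = 75 + 8Q → Q* = 4.5439, P* = 111.3509.
The subsidy lowers effective supply by 7: P = 68 + 8Q.
New quantity: 126.8 − 3.4Q = 68 + 8Q → Q' = 5.1579.
Total subsidy cost = 7 × 5.1579 = $36.11 thousand.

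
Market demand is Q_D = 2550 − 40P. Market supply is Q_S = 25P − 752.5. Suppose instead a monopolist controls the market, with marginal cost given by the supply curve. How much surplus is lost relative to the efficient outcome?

In inverse form: demand P = 63.75 − 0.025Q, supply P = 30.1 + 0.04Q.
Competitive equilibrium: 63.75 − 0.025Q = 30.1 + 0.04Q → Q* = 517.6923, P* = 50.8077.
Marginal revenue: MR = 63.75 − 0.05Q. Set MR = MC: 63.75 − 0.05Q = 30.1 + 0.04Q → Q_m = 373.8889.
Price P_m = 63.75 − 0.025·373.8889 = 54.4028; MC(Q_m) = 30.1 + 0.04·373.8889 = 45.0556.
Competitive Q* = 517.6923, so ΔQ = 143.8034; wedge = 54.4028 − 45.0556 = 9.3472.
Deadweight loss = ½ × 143.8034 × 9.3472 = 672.08.

672.08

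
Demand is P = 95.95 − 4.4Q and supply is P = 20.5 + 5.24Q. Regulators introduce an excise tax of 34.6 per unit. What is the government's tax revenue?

146.62

Competitive equilibrium: 95.95 − 4.4Q = 20.5 + 5.24Q → Q* = 7.8268, P* = 61.5122.
With the tax, the buyer price exceeds the seller price by 34.6: (95.95 − 4.4Q) − (20.5 + 5.24Q) = 34.6 → Q' = 4.2376.
Tax revenue = 34.6 × 4.2376 = 146.62.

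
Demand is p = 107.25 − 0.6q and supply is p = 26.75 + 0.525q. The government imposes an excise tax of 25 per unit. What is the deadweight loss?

Competitive equilibrium: 107.25 − 0.6q = 26.75 + 0.525q → q* = 71.5556, p* = 64.3167.
With the tax, the buyer price exceeds the seller price by 25: (107.25 − 0.6q) − (26.75 + 0.525q) = 25 → q' = 49.3333.
Δq = 71.5556 − 49.3333 = 22.2223; the wedge equals the tax, 25.
Welfare loss = ½ × 22.2223 × 25 = 277.78.

277.78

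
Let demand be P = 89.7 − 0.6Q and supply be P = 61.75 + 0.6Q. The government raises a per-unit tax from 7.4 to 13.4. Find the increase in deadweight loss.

Competitive equilibrium: 89.7 − 0.6Q = 61.75 + 0.6Q → Q* = 23.2917, P* = 75.725.
For a per-unit tax t: ΔQ = t/1.2, so DWL = ½·t·(t/1.2) = t²/2.4.
At t = 7.4: DWL = 22.817. At t = 13.4: DWL = 74.817.
Increase = 74.817 − 22.817 = 52.

52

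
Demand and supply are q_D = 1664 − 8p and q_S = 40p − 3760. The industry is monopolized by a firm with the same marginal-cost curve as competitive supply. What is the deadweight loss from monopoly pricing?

8950.41

In inverse form: demand p = 208 − 0.125q, supply p = 94 + 0.025q.
Competitive equilibrium: 208 − 0.125q = 94 + 0.025q → q* = 760, p* = 113.
Marginal revenue: MR = 208 − 0.25q. Set MR = MC: 208 − 0.25q = 94 + 0.025q → q_m = 414.54545.
Price p_m = 208 − 0.125·414.54545 = 156.18182; MC(q_m) = 94 + 0.025·414.54545 = 104.36364.
Competitive q* = 760, so Δq = 345.45455; wedge = 156.18182 − 104.36364 = 51.81818.
DWL = ½ × 345.45455 × 51.81818 = 8950.41.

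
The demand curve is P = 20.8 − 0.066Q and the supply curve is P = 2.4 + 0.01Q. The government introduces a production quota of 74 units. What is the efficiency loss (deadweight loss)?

Competitive equilibrium: 20.8 − 0.066Q = 2.4 + 0.01Q → Q* = 242.1053, P* = 4.8211.
At Q = 74: demand price = 20.8 − 0.066·74 = 15.916; supply price = 2.4 + 0.01·74 = 3.14.
ΔQ = 242.1053 − 74 = 168.1053; wedge = 15.916 − 3.14 = 12.776.
The triangle = ½ × 168.1053 × 12.776 = 1073.86.

1073.86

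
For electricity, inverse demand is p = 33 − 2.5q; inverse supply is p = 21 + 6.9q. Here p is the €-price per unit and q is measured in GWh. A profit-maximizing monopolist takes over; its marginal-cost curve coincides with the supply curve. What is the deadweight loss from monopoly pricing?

€0.34

Competitive equilibrium: 33 − 2.5q = 21 + 6.9q → q* = 1.2766, p* = 29.8085.
Marginal revenue: MR = 33 − 5q. Set MR = MC: 33 − 5q = 21 + 6.9q → q_m = 1.0084.
Price p_m = 33 − 2.5·1.0084 = 30.479; MC(q_m) = 21 + 6.9·1.0084 = 27.958.
Competitive q* = 1.2766, so Δq = 0.2682; wedge = 30.479 − 27.958 = 2.521.
The triangle = ½ × 0.2682 × 2.521 = €0.34.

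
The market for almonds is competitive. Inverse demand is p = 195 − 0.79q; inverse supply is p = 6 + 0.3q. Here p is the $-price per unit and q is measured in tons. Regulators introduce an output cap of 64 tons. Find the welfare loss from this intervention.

Competitive equilibrium: 195 − 0.79q = 6 + 0.3q → q* = 173.3945, p* = 58.0183.
At q = 64: demand price = 195 − 0.79·64 = 144.44; supply price = 6 + 0.3·64 = 25.2.
Δq = 173.3945 − 64 = 109.3945; wedge = 144.44 − 25.2 = 119.24.
The triangle = ½ × 109.3945 × 119.24 = $6522.10.

$6522.10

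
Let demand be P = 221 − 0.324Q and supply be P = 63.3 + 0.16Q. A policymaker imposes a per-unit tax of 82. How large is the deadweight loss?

Competitive equilibrium: 221 − 0.324Q = 63.3 + 0.16Q → Q* = 325.8264, P* = 115.4322.
With the tax, the buyer price exceeds the seller price by 82: (221 − 0.324Q) − (63.3 + 0.16Q) = 82 → Q' = 156.405.
ΔQ = 325.8264 − 156.405 = 169.4214; the wedge equals the tax, 82.
DWL = ½ × 169.4214 × 82 = 6946.28.

6946.28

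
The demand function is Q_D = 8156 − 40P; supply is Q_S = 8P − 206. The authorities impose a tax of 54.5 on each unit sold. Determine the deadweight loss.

9900.83

In inverse form: demand P = 203.9 − 0.025Q, supply P = 25.75 + 0.125Q.
Competitive equilibrium: 203.9 − 0.025Q = 25.75 + 0.125Q → Q* = 1187.66667, P* = 174.20833.
With the tax, the buyer price exceeds the seller price by 54.5: (203.9 − 0.025Q) − (25.75 + 0.125Q) = 54.5 → Q' = 824.33333.
ΔQ = 1187.66667 − 824.33333 = 363.33334; the wedge equals the tax, 54.5.
DWL = ½ × 363.33334 × 54.5 = 9900.83.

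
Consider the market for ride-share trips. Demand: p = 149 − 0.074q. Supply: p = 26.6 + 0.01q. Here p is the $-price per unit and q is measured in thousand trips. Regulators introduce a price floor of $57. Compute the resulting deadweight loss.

Competitive equilibrium: 149 − 0.074q = 26.6 + 0.01q → q* = 1457.1429, p* = 41.1714.
At the floor p = 57, quantity demanded = (149 − 57)/0.074 = 1243.2432.
Sellers' marginal cost at q' = 1243.2432: 26.6 + 0.01·1243.2432 = 39.0324.
Δq = 1457.1429 − 1243.2432 = 213.8997; wedge = 57 − 39.0324 = 17.9676.
Welfare loss = ½ × 213.8997 × 17.9676 = $1921.63 thousand.

$1921.63 thousand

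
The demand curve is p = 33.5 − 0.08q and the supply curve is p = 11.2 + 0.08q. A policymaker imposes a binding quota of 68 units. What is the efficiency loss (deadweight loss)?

407.55

Competitive equilibrium: 33.5 − 0.08q = 11.2 + 0.08q → q* = 139.375, p* = 22.35.
At q = 68: demand price = 33.5 − 0.08·68 = 28.06; supply price = 11.2 + 0.08·68 = 16.64.
Δq = 139.375 − 68 = 71.375; wedge = 28.06 − 16.64 = 11.42.
The triangle = ½ × 71.375 × 11.42 = 407.55.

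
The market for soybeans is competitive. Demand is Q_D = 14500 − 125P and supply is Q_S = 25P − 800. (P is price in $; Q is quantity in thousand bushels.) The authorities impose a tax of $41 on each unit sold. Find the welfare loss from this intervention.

$17510.42 thousand

In inverse form: demand P = 116 − 0.008Q, supply P = 32 + 0.04Q.
Competitive equilibrium: 116 − 0.008Q = 32 + 0.04Q → Q* = 1750, P* = 102.
With the tax, the buyer price exceeds the seller price by 41: (116 − 0.008Q) − (32 + 0.04Q) = 41 → Q' = 895.8333.
ΔQ = 1750 − 895.8333 = 854.1667; the wedge equals the tax, 41.
Deadweight loss = ½ × 854.1667 × 41 = $17510.42 thousand.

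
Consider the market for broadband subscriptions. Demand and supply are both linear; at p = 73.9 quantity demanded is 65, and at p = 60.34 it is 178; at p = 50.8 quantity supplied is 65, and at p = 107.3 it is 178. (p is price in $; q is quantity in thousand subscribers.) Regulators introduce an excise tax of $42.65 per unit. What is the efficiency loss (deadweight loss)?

Demand slope = (60.34 − 73.9)/(178 − 65) = −0.12, so p = 81.7 − 0.12q.
Supply slope = (107.3 − 50.8)/(178 − 65) = 0.5, so p = 18.3 + 0.5q.
Competitive equilibrium: 81.7 − 0.12q = 18.3 + 0.5q → q* = 102.25806, p* = 69.42903.
With the tax, the buyer price exceeds the seller price by 42.65: (81.7 − 0.12q) − (18.3 + 0.5q) = 42.65 → q' = 33.46774.
Δq = 102.25806 − 33.46774 = 68.79032; the wedge equals the tax, 42.65.
DWL = ½ × 68.79032 × 42.65 = $1466.95 thousand.

$1466.95 thousand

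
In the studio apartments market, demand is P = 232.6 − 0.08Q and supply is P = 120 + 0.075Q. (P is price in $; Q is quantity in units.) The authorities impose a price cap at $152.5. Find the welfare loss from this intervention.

Competitive equilibrium: 232.6 − 0.08Q = 120 + 0.075Q → Q* = 726.4516, P* = 174.4839.
At the ceiling P = 152.5, quantity supplied = (152.5 − 120)/0.075 = 433.3333.
Willingness to pay at Q' = 433.3333: 232.6 − 0.08·433.3333 = 197.9333.
ΔQ = 726.4516 − 433.3333 = 293.1183; wedge = 197.9333 − 152.5 = 45.4333.
Welfare loss = ½ × 293.1183 × 45.4333 = $6658.67.

$6658.67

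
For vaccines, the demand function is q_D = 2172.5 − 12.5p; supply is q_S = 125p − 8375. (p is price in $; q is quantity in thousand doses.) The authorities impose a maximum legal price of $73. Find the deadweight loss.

In inverse form: demand p = 173.8 − 0.08q, supply p = 67 + 0.008q.
Competitive equilibrium: 173.8 − 0.08q = 67 + 0.008q → q* = 1213.6364, p* = 76.7091.
At the ceiling p = 73, quantity supplied = (73 − 67)/0.008 = 750.
Willingness to pay at q' = 750: 173.8 − 0.08·750 = 113.8.
Δq = 1213.6364 − 750 = 463.6364; wedge = 113.8 − 73 = 40.8.
The triangle = ½ × 463.6364 × 40.8 = $9458.18 thousand.

$9458.18 thousand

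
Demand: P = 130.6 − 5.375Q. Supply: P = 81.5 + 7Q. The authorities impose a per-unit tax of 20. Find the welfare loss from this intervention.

Competitive equilibrium: 130.6 − 5.375Q = 81.5 + 7Q → Q* = 3.9677, P* = 109.2737.
With the tax, the buyer price exceeds the seller price by 20: (130.6 − 5.375Q) − (81.5 + 7Q) = 20 → Q' = 2.3515.
ΔQ = 3.9677 − 2.3515 = 1.6162; the wedge equals the tax, 20.
DWL = ½ × 1.6162 × 20 = 16.16.

16.16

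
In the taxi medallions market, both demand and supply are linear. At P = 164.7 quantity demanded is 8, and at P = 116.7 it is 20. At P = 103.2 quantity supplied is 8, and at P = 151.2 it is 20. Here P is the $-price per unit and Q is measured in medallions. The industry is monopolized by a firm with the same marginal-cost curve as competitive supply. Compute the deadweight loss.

Demand slope = (116.7 − 164.7)/(20 − 8) = −4, so P = 196.7 − 4Q.
Supply slope = (151.2 − 103.2)/(20 − 8) = 4, so P = 71.2 + 4Q.
Competitive equilibrium: 196.7 − 4Q = 71.2 + 4Q → Q* = 15.6875, P* = 133.95.
Marginal revenue: MR = 196.7 − 8Q. Set MR = MC: 196.7 − 8Q = 71.2 + 4Q → Q_m = 10.4583.
Price P_m = 196.7 − 4·10.4583 = 154.8668; MC(Q_m) = 71.2 + 4·10.4583 = 113.0332.
Competitive Q* = 15.6875, so ΔQ = 5.2292; wedge = 154.8668 − 113.0332 = 41.8336.
Welfare loss = ½ × 5.2292 × 41.8336 = $109.38.

$109.38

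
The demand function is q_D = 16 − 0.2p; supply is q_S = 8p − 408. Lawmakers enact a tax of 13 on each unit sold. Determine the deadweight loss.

16.49

In inverse form: demand p = 80 − 5q, supply p = 51 + 0.125q.
Competitive equilibrium: 80 − 5q = 51 + 0.125q → q* = 5.6585, p* = 51.7073.
With the tax, the buyer price exceeds the seller price by 13: (80 − 5q) − (51 + 0.125q) = 13 → q' = 3.122.
Δq = 5.6585 − 3.122 = 2.5365; the wedge equals the tax, 13.
The triangle = ½ × 2.5365 × 13 = 16.49.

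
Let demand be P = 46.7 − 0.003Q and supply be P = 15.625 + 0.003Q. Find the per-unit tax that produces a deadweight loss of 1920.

Competitive equilibrium: 46.7 − 0.003Q = 15.625 + 0.003Q → Q* = 5179.1667, P* = 31.1625.
A tax t gives ΔQ = t/0.006 and wedge t, so DWL = t²/0.012.
t²/0.012 = 1920 → t² = 23.04 → t = 4.8.

4.8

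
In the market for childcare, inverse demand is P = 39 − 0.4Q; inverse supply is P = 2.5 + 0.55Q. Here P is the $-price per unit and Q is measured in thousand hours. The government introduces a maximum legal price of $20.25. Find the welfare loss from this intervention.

Competitive equilibrium: 39 − 0.4Q = 2.5 + 0.55Q → Q* = 38.4211, P* = 23.6316.
At the ceiling P = 20.25, quantity supplied = (20.25 − 2.5)/0.55 = 32.2727.
Willingness to pay at Q' = 32.2727: 39 − 0.4·32.2727 = 26.0909.
ΔQ = 38.4211 − 32.2727 = 6.1484; wedge = 26.0909 − 20.25 = 5.8409.
The triangle = ½ × 6.1484 × 5.8409 = $17.96 thousand.

$17.96 thousand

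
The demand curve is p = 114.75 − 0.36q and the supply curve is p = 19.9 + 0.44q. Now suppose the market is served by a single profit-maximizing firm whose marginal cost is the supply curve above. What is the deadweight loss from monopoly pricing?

541.56

Competitive equilibrium: 114.75 − 0.36q = 19.9 + 0.44q → q* = 118.5625, p* = 72.0675.
Marginal revenue: MR = 114.75 − 0.72q. Set MR = MC: 114.75 − 0.72q = 19.9 + 0.44q → q_m = 81.7672.
Price p_m = 114.75 − 0.36·81.7672 = 85.3138; MC(q_m) = 19.9 + 0.44·81.7672 = 55.8776.
Competitive q* = 118.5625, so Δq = 36.7953; wedge = 85.3138 − 55.8776 = 29.4362.
Welfare loss = ½ × 36.7953 × 29.4362 = 541.56.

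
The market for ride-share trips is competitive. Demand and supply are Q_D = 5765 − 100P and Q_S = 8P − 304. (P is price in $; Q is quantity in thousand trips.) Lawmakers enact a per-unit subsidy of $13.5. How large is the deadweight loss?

In inverse form: demand P = 57.65 − 0.01Q, supply P = 38 + 0.125Q.
Competitive equilibrium: 57.65 − 0.01Q = 38 + 0.125Q → Q* = 145.5556, P* = 56.1944.
The subsidy lowers effective supply by 13.5: P = 24.5 + 0.125Q.
New quantity: 57.65 − 0.01Q = 24.5 + 0.125Q → Q' = 245.5556.
Overproduction ΔQ = 245.5556 − 145.5556 = 100; wedge = subsidy = 13.5.
The triangle = ½ × 100 × 13.5 = $675 thousand.

$675 thousand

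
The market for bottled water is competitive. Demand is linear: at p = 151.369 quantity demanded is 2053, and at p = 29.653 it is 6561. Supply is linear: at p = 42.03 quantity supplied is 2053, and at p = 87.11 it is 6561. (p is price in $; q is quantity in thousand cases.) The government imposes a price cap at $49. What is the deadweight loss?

Demand slope = (29.653 − 151.369)/(6561 − 2053) = −0.027, so p = 206.8 − 0.027q.
Supply slope = (87.11 − 42.03)/(6561 − 2053) = 0.01, so p = 21.5 + 0.01q.
Competitive equilibrium: 206.8 − 0.027q = 21.5 + 0.01q → q* = 5008.1081, p* = 71.5811.
At the ceiling p = 49, quantity supplied = (49 − 21.5)/0.01 = 2750.
Willingness to pay at q' = 2750: 206.8 − 0.027·2750 = 132.55.
Δq = 5008.1081 − 2750 = 2258.1081; wedge = 132.55 − 49 = 83.55.
DWL = ½ × 2258.1081 × 83.55 = $94332.47 thousand.

$94332.47 thousand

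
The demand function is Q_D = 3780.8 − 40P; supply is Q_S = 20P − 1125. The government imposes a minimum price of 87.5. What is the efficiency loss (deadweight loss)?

In inverse form: demand P = 94.52 − 0.025Q, supply P = 56.25 + 0.05Q.
Competitive equilibrium: 94.52 − 0.025Q = 56.25 + 0.05Q → Q* = 510.2667, P* = 81.7633.
At the floor P = 87.5, quantity demanded = (94.52 − 87.5)/0.025 = 280.8.
Sellers' marginal cost at Q' = 280.8: 56.25 + 0.05·280.8 = 70.29.
ΔQ = 510.2667 − 280.8 = 229.4667; wedge = 87.5 − 70.29 = 17.21.
Welfare loss = ½ × 229.4667 × 17.21 = 1974.56.

1974.56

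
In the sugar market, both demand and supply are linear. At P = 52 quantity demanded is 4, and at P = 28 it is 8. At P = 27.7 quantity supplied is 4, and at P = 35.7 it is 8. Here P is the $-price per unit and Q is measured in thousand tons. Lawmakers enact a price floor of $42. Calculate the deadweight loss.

Demand slope = (28 − 52)/(8 − 4) = −6, so P = 76 − 6Q.
Supply slope = (35.7 − 27.7)/(8 − 4) = 2, so P = 19.7 + 2Q.
Competitive equilibrium: 76 − 6Q = 19.7 + 2Q → Q* = 7.0375, P* = 33.775.
At the floor P = 42, quantity demanded = (76 − 42)/6 = 5.6667.
Sellers' marginal cost at Q' = 5.6667: 19.7 + 2·5.6667 = 31.0334.
ΔQ = 7.0375 − 5.6667 = 1.3708; wedge = 42 − 31.0334 = 10.9666.
The triangle = ½ × 1.3708 × 10.9666 = $7.52 thousand.

$7.52 thousand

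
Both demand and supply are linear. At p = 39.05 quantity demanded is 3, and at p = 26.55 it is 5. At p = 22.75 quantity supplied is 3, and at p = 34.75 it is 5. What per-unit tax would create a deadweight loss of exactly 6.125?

Demand slope = (26.55 − 39.05)/(5 − 3) = −6.25, so p = 57.8 − 6.25q.
Supply slope = (34.75 − 22.75)/(5 − 3) = 6, so p = 4.75 + 6q.
Competitive equilibrium: 57.8 − 6.25q = 4.75 + 6q → q* = 4.3306, p* = 30.7337.
A tax t gives Δq = t/12.25 and wedge t, so DWL = t²/24.5.
t²/24.5 = 6.125 → t² = 150.0625 → t = 12.25.

12.25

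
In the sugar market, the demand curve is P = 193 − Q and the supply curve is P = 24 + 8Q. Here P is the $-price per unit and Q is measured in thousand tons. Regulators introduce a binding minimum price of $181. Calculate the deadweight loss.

$206.72 thousand

Competitive equilibrium: 193 − Q = 24 + 8Q → Q* = 18.7778, P* = 174.2222.
At the floor P = 181, quantity demanded = (193 − 181)/1 = 12.
Sellers' marginal cost at Q' = 12: 24 + 8·12 = 120.
ΔQ = 18.7778 − 12 = 6.7778; wedge = 181 − 120 = 61.
The triangle = ½ × 6.7778 × 61 = $206.72 thousand.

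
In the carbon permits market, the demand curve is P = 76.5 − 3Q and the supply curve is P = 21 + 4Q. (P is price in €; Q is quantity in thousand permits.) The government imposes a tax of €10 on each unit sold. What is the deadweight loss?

Competitive equilibrium: 76.5 − 3Q = 21 + 4Q → Q* = 7.9286, P* = 52.7143.
With the tax, the buyer price exceeds the seller price by 10: (76.5 − 3Q) − (21 + 4Q) = 10 → Q' = 6.5.
ΔQ = 7.9286 − 6.5 = 1.4286; the wedge equals the tax, 10.
DWL = ½ × 1.4286 × 10 = €7.14 thousand.

€7.14 thousand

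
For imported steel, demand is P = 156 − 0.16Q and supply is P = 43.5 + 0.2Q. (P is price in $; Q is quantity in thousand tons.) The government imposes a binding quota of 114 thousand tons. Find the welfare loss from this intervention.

Competitive equilibrium: 156 − 0.16Q = 43.5 + 0.2Q → Q* = 312.5, P* = 106.
At Q = 114: demand price = 156 − 0.16·114 = 137.76; supply price = 43.5 + 0.2·114 = 66.3.
ΔQ = 312.5 − 114 = 198.5; wedge = 137.76 − 66.3 = 71.46.
Welfare loss = ½ × 198.5 × 71.46 = $7092.405 thousand.

$7092.405 thousand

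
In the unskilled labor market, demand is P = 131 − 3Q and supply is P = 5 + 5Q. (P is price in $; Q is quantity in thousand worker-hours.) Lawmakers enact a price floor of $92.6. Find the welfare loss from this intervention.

$34.81 thousand

Competitive equilibrium: 131 − 3Q = 5 + 5Q → Q* = 15.75, P* = 83.75.
At the floor P = 92.6, quantity demanded = (131 − 92.6)/3 = 12.8.
Sellers' marginal cost at Q' = 12.8: 5 + 5·12.8 = 69.
ΔQ = 15.75 − 12.8 = 2.95; wedge = 92.6 − 69 = 23.6.
Welfare loss = ½ × 2.95 × 23.6 = $34.81 thousand.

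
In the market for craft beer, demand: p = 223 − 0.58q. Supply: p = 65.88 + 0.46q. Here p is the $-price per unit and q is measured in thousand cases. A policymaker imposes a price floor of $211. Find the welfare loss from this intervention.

Competitive equilibrium: 223 − 0.58q = 65.88 + 0.46q → q* = 151.07692, p* = 135.37538.
At the floor p = 211, quantity demanded = (223 − 211)/0.58 = 20.68966.
Sellers' marginal cost at q' = 20.68966: 65.88 + 0.46·20.68966 = 75.39724.
Δq = 151.07692 − 20.68966 = 130.38726; wedge = 211 − 75.39724 = 135.60276.
Welfare loss = ½ × 130.38726 × 135.60276 = $8840.44 thousand.

$8840.44 thousand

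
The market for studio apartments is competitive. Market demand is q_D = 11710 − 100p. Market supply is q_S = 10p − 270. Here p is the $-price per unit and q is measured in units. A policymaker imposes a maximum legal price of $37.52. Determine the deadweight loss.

$28030.21

In inverse form: demand p = 117.1 − 0.01q, supply p = 27 + 0.1q.
Competitive equilibrium: 117.1 − 0.01q = 27 + 0.1q → q* = 819.0909, p* = 108.9091.
At the ceiling p = 37.52, quantity supplied = (37.52 − 27)/0.1 = 105.2.
Willingness to pay at q' = 105.2: 117.1 − 0.01·105.2 = 116.048.
Δq = 819.0909 − 105.2 = 713.8909; wedge = 116.048 − 37.52 = 78.528.
DWL = ½ × 713.8909 × 78.528 = $28030.21.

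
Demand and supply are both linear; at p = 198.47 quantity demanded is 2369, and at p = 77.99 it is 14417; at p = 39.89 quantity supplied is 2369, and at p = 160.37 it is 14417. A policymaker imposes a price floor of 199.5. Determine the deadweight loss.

645130.24

Demand slope = (77.99 − 198.47)/(14417 − 2369) = −0.01, so p = 222.16 − 0.01q.
Supply slope = (160.37 − 39.89)/(14417 − 2369) = 0.01, so p = 16.2 + 0.01q.
Competitive equilibrium: 222.16 − 0.01q = 16.2 + 0.01q → q* = 10298, p* = 119.18.
At the floor p = 199.5, quantity demanded = (222.16 − 199.5)/0.01 = 2266.
Sellers' marginal cost at q' = 2266: 16.2 + 0.01·2266 = 38.86.
Δq = 10298 − 2266 = 8032; wedge = 199.5 − 38.86 = 160.64.
Deadweight loss = ½ × 8032 × 160.64 = 645130.24.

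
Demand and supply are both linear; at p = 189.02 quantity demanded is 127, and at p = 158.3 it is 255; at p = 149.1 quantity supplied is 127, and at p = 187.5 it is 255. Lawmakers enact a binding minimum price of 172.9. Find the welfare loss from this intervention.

12.34

Demand slope = (158.3 − 189.02)/(255 − 127) = −0.24, so p = 219.5 − 0.24q.
Supply slope = (187.5 − 149.1)/(255 − 127) = 0.3, so p = 111 + 0.3q.
Competitive equilibrium: 219.5 − 0.24q = 111 + 0.3q → q* = 200.9259, p* = 171.2778.
At the floor p = 172.9, quantity demanded = (219.5 − 172.9)/0.24 = 194.1667.
Sellers' marginal cost at q' = 194.1667: 111 + 0.3·194.1667 = 169.25.
Δq = 200.9259 − 194.1667 = 6.7592; wedge = 172.9 − 169.25 = 3.65.
Deadweight loss = ½ × 6.7592 × 3.65 = 12.34.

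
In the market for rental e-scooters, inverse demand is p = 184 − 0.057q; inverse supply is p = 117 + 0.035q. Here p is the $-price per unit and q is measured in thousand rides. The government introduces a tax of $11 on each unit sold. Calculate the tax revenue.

Competitive equilibrium: 184 − 0.057q = 117 + 0.035q → q* = 728.2609, p* = 142.4891.
With the tax, the buyer price exceeds the seller price by 11: (184 − 0.057q) − (117 + 0.035q) = 11 → q' = 608.6957.
Tax revenue = 11 × 608.6957 = $6695.65 thousand.

$6695.65 thousand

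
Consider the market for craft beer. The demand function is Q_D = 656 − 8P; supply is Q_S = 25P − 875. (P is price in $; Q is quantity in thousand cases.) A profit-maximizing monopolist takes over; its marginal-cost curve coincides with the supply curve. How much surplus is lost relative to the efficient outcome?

In inverse form: demand P = 82 − 0.125Q, supply P = 35 + 0.04Q.
Competitive equilibrium: 82 − 0.125Q = 35 + 0.04Q → Q* = 284.8485, P* = 46.3939.
Marginal revenue: MR = 82 − 0.25Q. Set MR = MC: 82 − 0.25Q = 35 + 0.04Q → Q_m = 162.069.
Price P_m = 82 − 0.125·162.069 = 61.7414; MC(Q_m) = 35 + 0.04·162.069 = 41.4828.
Competitive Q* = 284.8485, so ΔQ = 122.7795; wedge = 61.7414 − 41.4828 = 20.2586.
The triangle = ½ × 122.7795 × 20.2586 = $1243.67 thousand.

$1243.67 thousand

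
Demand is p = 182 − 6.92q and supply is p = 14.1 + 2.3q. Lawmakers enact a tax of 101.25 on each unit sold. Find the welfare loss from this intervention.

555.94

Competitive equilibrium: 182 − 6.92q = 14.1 + 2.3q → q* = 18.2104, p* = 55.9839.
With the tax, the buyer price exceeds the seller price by 101.25: (182 − 6.92q) − (14.1 + 2.3q) = 101.25 → q' = 7.2289.
Δq = 18.2104 − 7.2289 = 10.9815; the wedge equals the tax, 101.25.
DWL = ½ × 10.9815 × 101.25 = 555.94.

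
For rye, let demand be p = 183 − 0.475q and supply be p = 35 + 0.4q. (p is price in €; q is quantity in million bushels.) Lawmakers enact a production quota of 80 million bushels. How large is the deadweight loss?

Competitive equilibrium: 183 − 0.475q = 35 + 0.4q → q* = 169.1429, p* = 102.6571.
At q = 80: demand price = 183 − 0.475·80 = 145; supply price = 35 + 0.4·80 = 67.
Δq = 169.1429 − 80 = 89.1429; wedge = 145 − 67 = 78.
The triangle = ½ × 89.1429 × 78 = €3476.57 million.

€3476.57 million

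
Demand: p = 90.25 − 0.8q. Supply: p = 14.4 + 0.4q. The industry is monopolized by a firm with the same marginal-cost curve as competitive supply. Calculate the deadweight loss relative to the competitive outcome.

Competitive equilibrium: 90.25 − 0.8q = 14.4 + 0.4q → q* = 63.2083, p* = 39.6833.
Marginal revenue: MR = 90.25 − 1.6q. Set MR = MC: 90.25 − 1.6q = 14.4 + 0.4q → q_m = 37.925.
Price p_m = 90.25 − 0.8·37.925 = 59.91; MC(q_m) = 14.4 + 0.4·37.925 = 29.57.
Competitive q* = 63.2083, so Δq = 25.2833; wedge = 59.91 − 29.57 = 30.34.
The triangle = ½ × 25.2833 × 30.34 = 383.55.

383.55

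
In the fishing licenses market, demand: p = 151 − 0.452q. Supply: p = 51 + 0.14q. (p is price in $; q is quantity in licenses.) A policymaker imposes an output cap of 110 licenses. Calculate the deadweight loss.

$1027.55

Competitive equilibrium: 151 − 0.452q = 51 + 0.14q → q* = 168.9189, p* = 74.6486.
At q = 110: demand price = 151 − 0.452·110 = 101.28; supply price = 51 + 0.14·110 = 66.4.
Δq = 168.9189 − 110 = 58.9189; wedge = 101.28 − 66.4 = 34.88.
Deadweight loss = ½ × 58.9189 × 34.88 = $1027.55.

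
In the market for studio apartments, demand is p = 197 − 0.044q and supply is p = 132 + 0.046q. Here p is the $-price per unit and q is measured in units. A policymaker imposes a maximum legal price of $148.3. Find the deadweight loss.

Competitive equilibrium: 197 − 0.044q = 132 + 0.046q → q* = 722.2222, p* = 165.2222.
At the ceiling p = 148.3, quantity supplied = (148.3 − 132)/0.046 = 354.3478.
Willingness to pay at q' = 354.3478: 197 − 0.044·354.3478 = 181.4087.
Δq = 722.2222 − 354.3478 = 367.8744; wedge = 181.4087 − 148.3 = 33.1087.
Deadweight loss = ½ × 367.8744 × 33.1087 = $6089.92.

$6089.92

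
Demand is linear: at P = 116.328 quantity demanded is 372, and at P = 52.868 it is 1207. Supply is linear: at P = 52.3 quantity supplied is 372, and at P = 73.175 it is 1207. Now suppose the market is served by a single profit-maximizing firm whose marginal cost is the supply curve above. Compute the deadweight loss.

Demand slope = (52.868 − 116.328)/(1207 − 372) = −0.076, so P = 144.6 − 0.076Q.
Supply slope = (73.175 − 52.3)/(1207 − 372) = 0.025, so P = 43 + 0.025Q.
Competitive equilibrium: 144.6 − 0.076Q = 43 + 0.025Q → Q* = 1005.94059, P* = 68.14851.
Marginal revenue: MR = 144.6 − 0.152Q. Set MR = MC: 144.6 − 0.152Q = 43 + 0.025Q → Q_m = 574.0113.
Price P_m = 144.6 − 0.076·574.0113 = 100.97514; MC(Q_m) = 43 + 0.025·574.0113 = 57.35028.
Competitive Q* = 1005.94059, so ΔQ = 431.92929; wedge = 100.97514 − 57.35028 = 43.62486.
The triangle = ½ × 431.92929 × 43.62486 = 9421.43.

9421.43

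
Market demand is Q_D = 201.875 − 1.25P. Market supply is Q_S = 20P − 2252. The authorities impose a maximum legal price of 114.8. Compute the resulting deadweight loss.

In inverse form: demand P = 161.5 − 0.8Q, supply P = 112.6 + 0.05Q.
Competitive equilibrium: 161.5 − 0.8Q = 112.6 + 0.05Q → Q* = 57.5294, P* = 115.4765.
At the ceiling P = 114.8, quantity supplied = (114.8 − 112.6)/0.05 = 44.
Willingness to pay at Q' = 44: 161.5 − 0.8·44 = 126.3.
ΔQ = 57.5294 − 44 = 13.5294; wedge = 126.3 − 114.8 = 11.5.
The triangle = ½ × 13.5294 × 11.5 = 77.79.

77.79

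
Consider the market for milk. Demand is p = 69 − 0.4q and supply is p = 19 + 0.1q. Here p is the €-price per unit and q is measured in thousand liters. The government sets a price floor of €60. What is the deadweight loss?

€1501.56 thousand

Competitive equilibrium: 69 − 0.4q = 19 + 0.1q → q* = 100, p* = 29.
At the floor p = 60, quantity demanded = (69 − 60)/0.4 = 22.5.
Sellers' marginal cost at q' = 22.5: 19 + 0.1·22.5 = 21.25.
Δq = 100 − 22.5 = 77.5; wedge = 60 − 21.25 = 38.75.
DWL = ½ × 77.5 × 38.75 = €1501.56 thousand.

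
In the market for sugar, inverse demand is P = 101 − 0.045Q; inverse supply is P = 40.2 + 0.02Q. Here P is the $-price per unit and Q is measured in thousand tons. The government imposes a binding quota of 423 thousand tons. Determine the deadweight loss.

Competitive equilibrium: 101 − 0.045Q = 40.2 + 0.02Q → Q* = 935.3846, P* = 58.9077.
At Q = 423: demand price = 101 − 0.045·423 = 81.965; supply price = 40.2 + 0.02·423 = 48.66.
ΔQ = 935.3846 − 423 = 512.3846; wedge = 81.965 − 48.66 = 33.305.
Deadweight loss = ½ × 512.3846 × 33.305 = $8532.48 thousand.

$8532.48 thousand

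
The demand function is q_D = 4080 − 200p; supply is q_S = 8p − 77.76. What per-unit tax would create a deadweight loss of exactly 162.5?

6.5

In inverse form: demand p = 20.4 − 0.005q, supply p = 9.72 + 0.125q.
Competitive equilibrium: 20.4 − 0.005q = 9.72 + 0.125q → q* = 82.1538, p* = 19.9892.
A tax t gives Δq = t/0.13 and wedge t, so DWL = t²/0.26.
t²/0.26 = 162.5 → t² = 42.25 → t = 6.5.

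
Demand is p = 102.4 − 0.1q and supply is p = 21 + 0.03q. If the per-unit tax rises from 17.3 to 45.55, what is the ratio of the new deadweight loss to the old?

Competitive equilibrium: 102.4 − 0.1q = 21 + 0.03q → q* = 626.1538, p* = 39.7846.
For a per-unit tax t: Δq = t/0.13, so DWL = ½·t·(t/0.13) = t²/0.26.
At t = 17.3: DWL = 1151.115. At t = 45.55: DWL = 7980.010.
Ratio = (45.55/17.3)² = 6.932.

6.932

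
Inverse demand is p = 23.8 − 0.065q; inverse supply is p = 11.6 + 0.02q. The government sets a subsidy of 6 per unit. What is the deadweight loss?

Competitive equilibrium: 23.8 − 0.065q = 11.6 + 0.02q → q* = 143.5294, p* = 14.4706.
The subsidy lowers effective supply by 6: p = 5.6 + 0.02q.
New quantity: 23.8 − 0.065q = 5.6 + 0.02q → q' = 214.1176.
Overproduction Δq = 214.1176 − 143.5294 = 70.5882; wedge = subsidy = 6.
The triangle = ½ × 70.5882 × 6 = 211.76.

211.76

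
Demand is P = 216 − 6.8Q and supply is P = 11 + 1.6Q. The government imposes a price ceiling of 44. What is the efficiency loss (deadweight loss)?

Competitive equilibrium: 216 − 6.8Q = 11 + 1.6Q → Q* = 24.4048, P* = 50.0476.
At the ceiling P = 44, quantity supplied = (44 − 11)/1.6 = 20.625.
Willingness to pay at Q' = 20.625: 216 − 6.8·20.625 = 75.75.
ΔQ = 24.4048 − 20.625 = 3.7798; wedge = 75.75 − 44 = 31.75.
Welfare loss = ½ × 3.7798 × 31.75 = 60.

60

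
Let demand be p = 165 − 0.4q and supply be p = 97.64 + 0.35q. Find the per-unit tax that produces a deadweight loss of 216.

Competitive equilibrium: 165 − 0.4q = 97.64 + 0.35q → q* = 89.8133, p* = 129.0747.
A tax t gives Δq = t/0.75 and wedge t, so DWL = t²/1.5.
t²/1.5 = 216 → t² = 324 → t = 18.

18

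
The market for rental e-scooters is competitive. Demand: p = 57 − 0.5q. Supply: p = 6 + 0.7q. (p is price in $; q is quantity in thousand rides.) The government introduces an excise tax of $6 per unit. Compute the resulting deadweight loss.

Competitive equilibrium: 57 − 0.5q = 6 + 0.7q → q* = 42.5, p* = 35.75.
With the tax, the buyer price exceeds the seller price by 6: (57 − 0.5q) − (6 + 0.7q) = 6 → q' = 37.5.
Δq = 42.5 − 37.5 = 5; the wedge equals the tax, 6.
The triangle = ½ × 5 × 6 = $15 thousand.

$15 thousand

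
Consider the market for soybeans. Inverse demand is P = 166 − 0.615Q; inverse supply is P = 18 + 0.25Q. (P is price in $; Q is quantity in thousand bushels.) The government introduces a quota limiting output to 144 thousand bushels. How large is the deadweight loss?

$317.59 thousand

Competitive equilibrium: 166 − 0.615Q = 18 + 0.25Q → Q* = 171.0983, P* = 60.7746.
At Q = 144: demand price = 166 − 0.615·144 = 77.44; supply price = 18 + 0.25·144 = 54.
ΔQ = 171.0983 − 144 = 27.0983; wedge = 77.44 − 54 = 23.44.
Welfare loss = ½ × 27.0983 × 23.44 = $317.59 thousand.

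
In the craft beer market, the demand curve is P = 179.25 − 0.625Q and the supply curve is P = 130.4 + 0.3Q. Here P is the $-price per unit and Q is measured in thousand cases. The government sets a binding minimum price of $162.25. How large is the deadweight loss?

Competitive equilibrium: 179.25 − 0.625Q = 130.4 + 0.3Q → Q* = 52.8108, P* = 146.2432.
At the floor P = 162.25, quantity demanded = (179.25 − 162.25)/0.625 = 27.2.
Sellers' marginal cost at Q' = 27.2: 130.4 + 0.3·27.2 = 138.56.
ΔQ = 52.8108 − 27.2 = 25.6108; wedge = 162.25 − 138.56 = 23.69.
DWL = ½ × 25.6108 × 23.69 = $303.36 thousand.

$303.36 thousand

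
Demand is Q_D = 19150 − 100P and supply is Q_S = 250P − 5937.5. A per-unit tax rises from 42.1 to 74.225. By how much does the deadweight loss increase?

In inverse form: demand P = 191.5 − 0.01Q, supply P = 23.75 + 0.004Q.
Competitive equilibrium: 191.5 − 0.01Q = 23.75 + 0.004Q → Q* = 11982.1429, P* = 71.6786.
For a per-unit tax t: ΔQ = t/0.014, so DWL = ½·t·(t/0.014) = t²/0.028.
At t = 42.1: DWL = 63300.357. At t = 74.225: DWL = 196762.522.
Increase = 196762.522 − 63300.357 = 133462.17.

133462.17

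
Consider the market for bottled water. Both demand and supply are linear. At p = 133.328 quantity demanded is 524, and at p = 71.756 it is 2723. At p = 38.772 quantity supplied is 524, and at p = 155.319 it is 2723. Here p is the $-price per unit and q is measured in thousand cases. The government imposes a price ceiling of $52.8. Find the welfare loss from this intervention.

Demand slope = (71.756 − 133.328)/(2723 − 524) = −0.028, so p = 148 − 0.028q.
Supply slope = (155.319 − 38.772)/(2723 − 524) = 0.053, so p = 11 + 0.053q.
Competitive equilibrium: 148 − 0.028q = 11 + 0.053q → q* = 1691.35802, p* = 100.64198.
At the ceiling p = 52.8, quantity supplied = (52.8 − 11)/0.053 = 788.67925.
Willingness to pay at q' = 788.67925: 148 − 0.028·788.67925 = 125.91698.
Δq = 1691.35802 − 788.67925 = 902.67877; wedge = 125.91698 − 52.8 = 73.11698.
Deadweight loss = ½ × 902.67877 × 73.11698 = $33000.57 thousand.

$33000.57 thousand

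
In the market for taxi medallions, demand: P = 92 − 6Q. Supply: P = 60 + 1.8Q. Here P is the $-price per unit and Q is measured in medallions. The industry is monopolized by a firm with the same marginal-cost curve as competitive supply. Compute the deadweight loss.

$12.41

Competitive equilibrium: 92 − 6Q = 60 + 1.8Q → Q* = 4.1026, P* = 67.3846.
Marginal revenue: MR = 92 − 12Q. Set MR = MC: 92 − 12Q = 60 + 1.8Q → Q_m = 2.3188.
Price P_m = 92 − 6·2.3188 = 78.0872; MC(Q_m) = 60 + 1.8·2.3188 = 64.1738.
Competitive Q* = 4.1026, so ΔQ = 1.7838; wedge = 78.0872 − 64.1738 = 13.9134.
DWL = ½ × 1.7838 × 13.9134 = $12.41.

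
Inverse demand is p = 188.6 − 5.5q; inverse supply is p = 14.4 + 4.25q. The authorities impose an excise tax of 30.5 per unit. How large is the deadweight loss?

Competitive equilibrium: 188.6 − 5.5q = 14.4 + 4.25q → q* = 17.8667, p* = 90.3333.
With the tax, the buyer price exceeds the seller price by 30.5: (188.6 − 5.5q) − (14.4 + 4.25q) = 30.5 → q' = 14.7385.
Δq = 17.8667 − 14.7385 = 3.1282; the wedge equals the tax, 30.5.
The triangle = ½ × 3.1282 × 30.5 = 47.71.

47.71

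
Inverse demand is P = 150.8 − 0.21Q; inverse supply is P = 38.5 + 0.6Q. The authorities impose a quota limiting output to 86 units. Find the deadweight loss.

Competitive equilibrium: 150.8 − 0.21Q = 38.5 + 0.6Q → Q* = 138.642, P* = 121.6852.
At Q = 86: demand price = 150.8 − 0.21·86 = 132.74; supply price = 38.5 + 0.6·86 = 90.1.
ΔQ = 138.642 − 86 = 52.642; wedge = 132.74 − 90.1 = 42.64.
DWL = ½ × 52.642 × 42.64 = 1122.33.

1122.33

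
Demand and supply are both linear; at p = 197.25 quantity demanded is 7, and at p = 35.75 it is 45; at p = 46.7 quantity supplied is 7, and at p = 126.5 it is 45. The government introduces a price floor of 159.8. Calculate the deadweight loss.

704.59

Demand slope = (35.75 − 197.25)/(45 − 7) = −4.25, so p = 227 − 4.25q.
Supply slope = (126.5 − 46.7)/(45 − 7) = 2.1, so p = 32 + 2.1q.
Competitive equilibrium: 227 − 4.25q = 32 + 2.1q → q* = 30.7087, p* = 96.4882.
At the floor p = 159.8, quantity demanded = (227 − 159.8)/4.25 = 15.8118.
Sellers' marginal cost at q' = 15.8118: 32 + 2.1·15.8118 = 65.2048.
Δq = 30.7087 − 15.8118 = 14.8969; wedge = 159.8 − 65.2048 = 94.5952.
Welfare loss = ½ × 14.8969 × 94.5952 = 704.59.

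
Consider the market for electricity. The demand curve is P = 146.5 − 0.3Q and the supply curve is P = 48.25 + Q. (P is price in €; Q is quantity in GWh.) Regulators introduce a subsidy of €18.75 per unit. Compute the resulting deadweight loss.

Competitive equilibrium: 146.5 − 0.3Q = 48.25 + Q → Q* = 75.5769, P* = 123.8269.
The subsidy lowers effective supply by 18.75: P = 29.5 + Q.
New quantity: 146.5 − 0.3Q = 29.5 + Q → Q' = 90.
Overproduction ΔQ = 90 − 75.5769 = 14.4231; wedge = subsidy = 18.75.
The triangle = ½ × 14.4231 × 18.75 = €135.22.

€135.22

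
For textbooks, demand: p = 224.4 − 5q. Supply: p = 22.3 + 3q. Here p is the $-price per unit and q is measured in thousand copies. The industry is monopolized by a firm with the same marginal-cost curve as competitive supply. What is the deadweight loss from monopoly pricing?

Competitive equilibrium: 224.4 − 5q = 22.3 + 3q → q* = 25.2625, p* = 98.0875.
Marginal revenue: MR = 224.4 − 10q. Set MR = MC: 224.4 − 10q = 22.3 + 3q → q_m = 15.5462.
Price p_m = 224.4 − 5·15.5462 = 146.669; MC(q_m) = 22.3 + 3·15.5462 = 68.9386.
Competitive q* = 25.2625, so Δq = 9.7163; wedge = 146.669 − 68.9386 = 77.7304.
Welfare loss = ½ × 9.7163 × 77.7304 = $377.63 thousand.

$377.63 thousand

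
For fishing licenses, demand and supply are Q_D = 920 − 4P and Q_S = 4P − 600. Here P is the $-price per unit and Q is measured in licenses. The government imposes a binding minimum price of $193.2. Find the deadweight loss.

In inverse form: demand P = 230 − 0.25Q, supply P = 150 + 0.25Q.
Competitive equilibrium: 230 − 0.25Q = 150 + 0.25Q → Q* = 160, P* = 190.
At the floor P = 193.2, quantity demanded = (230 − 193.2)/0.25 = 147.2.
Sellers' marginal cost at Q' = 147.2: 150 + 0.25·147.2 = 186.8.
ΔQ = 160 − 147.2 = 12.8; wedge = 193.2 − 186.8 = 6.4.
DWL = ½ × 12.8 × 6.4 = $40.96.

$40.96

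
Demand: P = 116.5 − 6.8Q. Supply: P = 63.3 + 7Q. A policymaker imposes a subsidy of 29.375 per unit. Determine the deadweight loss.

31.26

Competitive equilibrium: 116.5 − 6.8Q = 63.3 + 7Q → Q* = 3.8551, P* = 90.2855.
The subsidy lowers effective supply by 29.375: P = 33.925 + 7Q.
New quantity: 116.5 − 6.8Q = 33.925 + 7Q → Q' = 5.9837.
Overproduction ΔQ = 5.9837 − 3.8551 = 2.1286; wedge = subsidy = 29.375.
Welfare loss = ½ × 2.1286 × 29.375 = 31.26.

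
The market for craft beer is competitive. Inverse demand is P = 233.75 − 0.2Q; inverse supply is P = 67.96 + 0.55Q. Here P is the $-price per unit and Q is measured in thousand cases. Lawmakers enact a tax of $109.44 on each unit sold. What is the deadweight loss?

Competitive equilibrium: 233.75 − 0.2Q = 67.96 + 0.55Q → Q* = 221.0533, P* = 189.5393.
With the tax, the buyer price exceeds the seller price by 109.44: (233.75 − 0.2Q) − (67.96 + 0.55Q) = 109.44 → Q' = 75.1333.
ΔQ = 221.0533 − 75.1333 = 145.92; the wedge equals the tax, 109.44.
Deadweight loss = ½ × 145.92 × 109.44 = $7984.74 thousand.

$7984.74 thousand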